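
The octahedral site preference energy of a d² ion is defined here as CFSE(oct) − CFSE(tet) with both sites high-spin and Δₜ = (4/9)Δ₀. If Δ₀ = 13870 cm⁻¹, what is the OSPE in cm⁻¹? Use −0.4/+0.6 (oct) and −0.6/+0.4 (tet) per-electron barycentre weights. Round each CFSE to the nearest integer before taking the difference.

-3699

Octahedral high-spin t2g^2 e_g^0: CFSE = -0.8 × 13870 = -11096 cm⁻¹.
In a tetrahedral site the filling is e^2 t2^0: CFSE(tet) = -1.2Δₜ = -1.2 × (4/9)(13870) = -7397 cm⁻¹.
Subtracting, OSPE = -11096 − (-7397) = -3699 cm⁻¹.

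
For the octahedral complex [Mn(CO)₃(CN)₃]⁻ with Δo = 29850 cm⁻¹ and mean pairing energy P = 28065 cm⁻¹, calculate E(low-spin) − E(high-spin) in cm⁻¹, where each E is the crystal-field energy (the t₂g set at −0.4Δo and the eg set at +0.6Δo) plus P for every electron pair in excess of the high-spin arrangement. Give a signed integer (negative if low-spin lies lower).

Ligand charges: 3×(+0) from CO and 3×(-1) from CN⁻ sum to -3; with overall charge -1, Mn is +2.
Mn²⁺: group 7, so d-count = 7 − 2 = 5.
High-spin: t₂g³ eg², CFSE = 0.0Δo = 0 cm⁻¹.
For low-spin the configuration is t₂g⁵ eg⁰: orbital energy -2.0 × 29850 = -59700 cm⁻¹, and 2 additional pairs relative to high-spin add 56130 cm⁻¹, giving -3570 cm⁻¹.
The difference is -3570 − (0) = -3570 cm⁻¹, so low-spin lies lower.

-3570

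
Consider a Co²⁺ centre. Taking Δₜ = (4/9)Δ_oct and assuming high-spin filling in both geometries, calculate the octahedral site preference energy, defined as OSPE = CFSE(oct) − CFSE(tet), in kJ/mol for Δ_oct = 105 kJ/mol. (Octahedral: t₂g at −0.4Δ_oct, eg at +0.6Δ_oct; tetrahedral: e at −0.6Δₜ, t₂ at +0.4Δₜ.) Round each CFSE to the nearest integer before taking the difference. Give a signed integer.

-28

Co sits in group 9; removing 2 electrons leaves Co²⁺ with 9 − 2 = 7 d electrons.
In an octahedral site d⁷ (HS) is t2g^5 e_g^2, giving CFSE(oct) = -0.8Δ_oct = -84 kJ/mol.
In a tetrahedral site the filling is e^4 t2^3: CFSE(tet) = -1.2Δₜ = -1.2 × (4/9)(105) = -56 kJ/mol.
OSPE = CFSE(oct) − CFSE(tet) = -84 − (-56) = -28 kJ/mol.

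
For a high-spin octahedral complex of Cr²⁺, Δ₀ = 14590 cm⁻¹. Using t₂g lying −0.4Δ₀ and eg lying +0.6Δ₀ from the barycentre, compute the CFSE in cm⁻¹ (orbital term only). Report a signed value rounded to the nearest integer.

-8754

Cr is in group 6, so Cr²⁺ is d⁴ (6 − 2 = 4).
The d⁴ electrons fill as t₂g³ eg¹.
Orbital CFSE = 3(-0.4) + 1(0.6) = -0.6Δ₀ = -0.6 × 14590 = -8754 cm⁻¹.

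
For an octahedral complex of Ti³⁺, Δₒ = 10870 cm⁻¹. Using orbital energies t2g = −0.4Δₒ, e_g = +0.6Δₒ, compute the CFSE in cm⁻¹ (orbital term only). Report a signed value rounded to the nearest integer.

Ti sits in group 4; removing 3 electrons leaves Ti³⁺ with 4 − 3 = 1 d electrons.
For octahedral d¹ the high- and low-spin configurations coincide.
The d¹ electrons fill as t2g^1 e_g^0.
CFSE(orbital) = 1×(-0.4Δₒ) + 0×(0.6Δₒ) = -0.4Δₒ; with Δₒ = 10870 cm⁻¹ that is -4348 cm⁻¹.

-4348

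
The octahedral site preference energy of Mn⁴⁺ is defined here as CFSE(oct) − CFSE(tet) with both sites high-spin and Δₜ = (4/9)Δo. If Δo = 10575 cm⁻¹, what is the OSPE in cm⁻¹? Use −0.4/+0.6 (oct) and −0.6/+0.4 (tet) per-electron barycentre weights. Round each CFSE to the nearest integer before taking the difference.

Mn sits in group 7; removing 4 electrons leaves Mn⁴⁺ with 7 − 4 = 3 d electrons.
In an octahedral site d³ (HS) is t₂g³ eg⁰, giving CFSE(oct) = -1.2Δo = -12690 cm⁻¹.
In a tetrahedral site the filling is e² t₂¹: CFSE(tet) = -0.8Δₜ = -0.8 × (4/9)(10575) = -3760 cm⁻¹.
OSPE = -12690 − (-3760) = -8930 cm⁻¹.

-8930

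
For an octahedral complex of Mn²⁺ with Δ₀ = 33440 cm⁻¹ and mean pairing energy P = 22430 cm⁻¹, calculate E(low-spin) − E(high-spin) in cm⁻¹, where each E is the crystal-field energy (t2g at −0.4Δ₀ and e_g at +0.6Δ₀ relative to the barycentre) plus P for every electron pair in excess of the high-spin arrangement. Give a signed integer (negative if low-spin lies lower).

Group 7 minus oxidation state +2 gives a d⁵ configuration for Mn²⁺.
In the high-spin limit (t2g^3 e_g^2) the orbital term is 0.0Δ₀ = 0 cm⁻¹, with no excess pairing.
Low-spin t2g^5 e_g^0 gives -2.0Δ₀ = -66880 cm⁻¹, but forming 2 extra pairs costs 2P = 44860 cm⁻¹, so E(LS) = -66880 + 44860 = -22020 cm⁻¹.
The difference is -22020 − (0) = -22020 cm⁻¹, so low-spin lies lower.

-22020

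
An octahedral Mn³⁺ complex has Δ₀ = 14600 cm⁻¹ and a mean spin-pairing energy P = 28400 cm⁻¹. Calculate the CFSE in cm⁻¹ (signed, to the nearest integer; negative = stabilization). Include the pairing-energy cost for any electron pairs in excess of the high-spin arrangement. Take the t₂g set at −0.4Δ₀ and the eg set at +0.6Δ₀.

-8760

Mn is in group 7, so Mn³⁺ is d⁴ (7 − 3 = 4).
Since Δ₀ = 14600 cm⁻¹ < P = 28400 cm⁻¹, the complex adopts the high-spin configuration.
That gives t₂g³ eg¹.
Orbital CFSE = -0.6Δ₀ = -0.6 × 14600 = -8760 cm⁻¹.
High-spin has no excess pairs, so no pairing correction applies.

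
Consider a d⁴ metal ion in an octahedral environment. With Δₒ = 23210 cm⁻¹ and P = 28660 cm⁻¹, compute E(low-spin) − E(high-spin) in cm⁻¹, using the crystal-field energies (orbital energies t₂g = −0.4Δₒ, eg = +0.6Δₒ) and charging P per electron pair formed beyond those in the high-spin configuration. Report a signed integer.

5450

High-spin d⁴ fills as t₂g³ eg¹ with CFSE 3(−0.4) + 1(+0.6) = -0.6Δₒ = -13926 cm⁻¹.
For low-spin the configuration is t₂g⁴ eg⁰: orbital energy -1.6 × 23210 = -37136 cm⁻¹, and 1 additional pair relative to high-spin adds 28660 cm⁻¹, giving -8476 cm⁻¹.
The difference is -8476 − (-13926) = 5450 cm⁻¹, so high-spin lies lower.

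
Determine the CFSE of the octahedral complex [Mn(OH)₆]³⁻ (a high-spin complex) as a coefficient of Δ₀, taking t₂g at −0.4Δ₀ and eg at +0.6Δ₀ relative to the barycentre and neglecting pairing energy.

Each OH⁻ contributes -1; 6 × (-1) = -6. With overall charge -3, Mn is in the +3 oxidation state.
Mn³⁺: group 7, so d-count = 7 − 3 = 4.
Configuration: t₂g³ eg¹.
CFSE = 3(-0.4Δ₀) + 1(0.6Δ₀) = -1.2Δ₀ + 0.6Δ₀ = -0.6Δ₀.

-0.6 Δ₀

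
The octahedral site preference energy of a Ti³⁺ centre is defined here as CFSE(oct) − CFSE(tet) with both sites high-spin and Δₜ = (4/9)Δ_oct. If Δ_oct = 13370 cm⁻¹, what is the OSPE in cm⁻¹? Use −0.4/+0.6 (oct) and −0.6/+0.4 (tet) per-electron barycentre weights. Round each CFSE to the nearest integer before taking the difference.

-1783

Ti sits in group 4; removing 3 electrons leaves Ti³⁺ with 4 − 3 = 1 d electrons.
Octahedral (high-spin): t₂g¹ eg⁰, CFSE = 1(−0.4) + 0(+0.6) = -0.4Δ_oct = -0.4 × 13370 = -5348 cm⁻¹.
Tetrahedral e¹ t₂⁰ gives -0.6Δₜ = -0.6 × (4/9) × 13370 = -3565 cm⁻¹.
OSPE = CFSE(oct) − CFSE(tet) = -5348 − (-3565) = -1783 cm⁻¹.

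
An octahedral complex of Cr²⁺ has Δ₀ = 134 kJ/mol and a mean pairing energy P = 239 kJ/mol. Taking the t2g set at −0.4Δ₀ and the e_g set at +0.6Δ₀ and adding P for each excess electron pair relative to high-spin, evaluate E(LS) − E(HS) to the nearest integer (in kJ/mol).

105

Group 6 minus oxidation state +2 gives a d⁴ configuration for Cr²⁺.
High-spin: t2g^3 e_g^1, CFSE = -0.6Δ₀ = -80 kJ/mol.
Low-spin t2g^4 e_g^0 gives -1.6Δ₀ = -214 kJ/mol, but forming 1 extra pair costs 1P = 239 kJ/mol, so E(LS) = -214 + 239 = 25 kJ/mol.
E(LS) − E(HS) = 25 − (-80) = 105 kJ/mol.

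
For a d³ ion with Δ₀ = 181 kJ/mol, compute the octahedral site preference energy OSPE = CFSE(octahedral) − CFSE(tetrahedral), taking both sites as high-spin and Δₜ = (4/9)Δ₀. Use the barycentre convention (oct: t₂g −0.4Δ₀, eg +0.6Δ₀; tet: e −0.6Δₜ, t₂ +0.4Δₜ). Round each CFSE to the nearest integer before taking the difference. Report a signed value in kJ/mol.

In an octahedral site d³ (HS) is t2g^3 e_g^0, giving CFSE(oct) = -1.2Δ₀ = -217 kJ/mol.
In a tetrahedral site the filling is e^2 t2^1: CFSE(tet) = -0.8Δₜ = -0.8 × (4/9)(181) = -64 kJ/mol.
OSPE = CFSE(oct) − CFSE(tet) = -217 − (-64) = -153 kJ/mol.

-153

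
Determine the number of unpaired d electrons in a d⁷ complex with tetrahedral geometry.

Tetrahedral fields are weak (Δₜ ≈ 4/9 Δₒ), so electrons fill high-spin.
Configuration: e^4 t2^3, giving 3 unpaired electrons.

3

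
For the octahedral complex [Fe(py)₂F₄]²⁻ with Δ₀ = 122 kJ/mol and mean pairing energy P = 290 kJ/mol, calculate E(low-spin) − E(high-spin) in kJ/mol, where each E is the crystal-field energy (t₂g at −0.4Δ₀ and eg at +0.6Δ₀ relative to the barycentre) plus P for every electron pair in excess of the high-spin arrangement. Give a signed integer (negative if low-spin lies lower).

336

Ligand charges: 2×(+0) from py and 4×(-1) from F⁻ sum to -4; with overall charge -2, Fe is +2.
Fe is in group 8, so Fe²⁺ is d⁶ (8 − 2 = 6).
High-spin: t₂g⁴ eg², CFSE = -0.4Δ₀ = -49 kJ/mol.
Low-spin: t₂g⁶ eg⁰, orbital CFSE = -2.4Δ₀ = -293 kJ/mol; plus 2 excess pairs × P = +580 kJ/mol; total 287 kJ/mol.
Thus E(LS) − E(HS) = 336 kJ/mol.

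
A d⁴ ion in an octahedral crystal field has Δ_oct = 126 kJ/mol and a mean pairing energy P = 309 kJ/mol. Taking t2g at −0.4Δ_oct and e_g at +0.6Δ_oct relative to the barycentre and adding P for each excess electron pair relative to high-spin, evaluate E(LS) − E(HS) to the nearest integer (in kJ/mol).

183

High-spin d⁴ fills as t2g^3 e_g^1 with CFSE 3(−0.4) + 1(+0.6) = -0.6Δ_oct = -76 kJ/mol.
Low-spin: t2g^4 e_g^0, orbital CFSE = -1.6Δ_oct = -202 kJ/mol; plus 1 excess pair × P = +309 kJ/mol; total 107 kJ/mol.
Thus E(LS) − E(HS) = 183 kJ/mol.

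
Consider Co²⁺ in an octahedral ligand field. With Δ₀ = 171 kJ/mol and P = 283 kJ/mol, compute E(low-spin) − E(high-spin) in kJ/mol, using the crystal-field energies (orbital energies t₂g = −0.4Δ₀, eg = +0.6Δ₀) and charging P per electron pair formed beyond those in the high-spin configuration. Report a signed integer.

Co²⁺: group 9, so d-count = 9 − 2 = 7.
High-spin: t₂g⁵ eg², CFSE = -0.8Δ₀ = -137 kJ/mol.
For low-spin the configuration is t₂g⁶ eg¹: orbital energy -1.8 × 171 = -308 kJ/mol, and 1 additional pair relative to high-spin adds 283 kJ/mol, giving -25 kJ/mol.
Thus E(LS) − E(HS) = 112 kJ/mol.

112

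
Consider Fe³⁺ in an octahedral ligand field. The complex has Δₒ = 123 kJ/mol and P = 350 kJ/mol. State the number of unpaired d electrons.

Group 8 minus oxidation state +3 gives a d⁵ configuration for Fe³⁺.
Δₒ < P, so pairing is avoided: the ground state is high-spin.
Configuration: t₂g³ eg².
Unpaired electrons: 5.

5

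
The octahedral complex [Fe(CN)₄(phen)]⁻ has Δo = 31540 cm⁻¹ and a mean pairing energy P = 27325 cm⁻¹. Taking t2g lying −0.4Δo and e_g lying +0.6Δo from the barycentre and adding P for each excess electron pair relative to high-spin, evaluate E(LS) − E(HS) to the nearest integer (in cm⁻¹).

Ligand charges: 4×(-1) from CN⁻ and 1×(+0) from phen sum to -4; with overall charge -1, Fe is +3.
Fe³⁺: group 8, so d-count = 8 − 3 = 5.
In the high-spin limit (t2g^3 e_g^2) the orbital term is 0.0Δo = 0 cm⁻¹, with no excess pairing.
Low-spin t2g^5 e_g^0 gives -2.0Δo = -63080 cm⁻¹, but forming 2 extra pairs costs 2P = 54650 cm⁻¹, so E(LS) = -63080 + 54650 = -8430 cm⁻¹.
E(LS) − E(HS) = -8430 − (0) = -8430 cm⁻¹.

-8430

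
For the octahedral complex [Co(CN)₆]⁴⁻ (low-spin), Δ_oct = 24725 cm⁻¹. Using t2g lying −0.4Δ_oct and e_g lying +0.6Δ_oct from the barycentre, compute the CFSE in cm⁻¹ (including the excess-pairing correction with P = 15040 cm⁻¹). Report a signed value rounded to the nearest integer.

Each CN⁻ contributes -1; 6 × (-1) = -6. With overall charge -4, Co is in the +2 oxidation state.
Co sits in group 9; removing 2 electrons leaves Co²⁺ with 9 − 2 = 7 d electrons.
Configuration: t2g^6 e_g^1.
Orbital CFSE = 6(-0.4) + 1(0.6) = -1.8Δ_oct = -1.8 × 24725 = -44505 cm⁻¹.
Relative to high-spin t2g^5 e_g^2 (2 paired), the low-spin configuration has 1 additional pair, contributing +1 × 15040 = +15040 cm⁻¹.
Overall CFSE = -44505 + 15040 = -29465 cm⁻¹.

-29465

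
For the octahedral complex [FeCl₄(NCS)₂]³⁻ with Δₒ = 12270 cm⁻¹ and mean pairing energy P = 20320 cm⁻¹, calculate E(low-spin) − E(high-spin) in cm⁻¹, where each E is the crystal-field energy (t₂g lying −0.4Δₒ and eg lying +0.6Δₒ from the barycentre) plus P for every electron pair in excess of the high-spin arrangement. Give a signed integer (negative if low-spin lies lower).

Ligand charges: 4×(-1) from Cl⁻ and 2×(-1) from NCS⁻ sum to -6; with overall charge -3, Fe is +3.
Fe sits in group 8; removing 3 electrons leaves Fe³⁺ with 8 − 3 = 5 d electrons.
High-spin: t₂g³ eg², CFSE = 0.0Δₒ = 0 cm⁻¹.
For low-spin the configuration is t₂g⁵ eg⁰: orbital energy -2.0 × 12270 = -24540 cm⁻¹, and 2 additional pairs relative to high-spin add 40640 cm⁻¹, giving 16100 cm⁻¹.
E(LS) − E(HS) = 16100 − (0) = 16100 cm⁻¹.

16100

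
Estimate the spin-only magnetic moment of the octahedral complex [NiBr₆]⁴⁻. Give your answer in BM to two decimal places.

Each Br⁻ contributes -1; 6 × (-1) = -6. With overall charge -4, Ni is in the +2 oxidation state.
Ni sits in group 10; removing 2 electrons leaves Ni²⁺ with 10 − 2 = 8 d electrons.
For octahedral d⁸ the high- and low-spin configurations coincide.
Configuration: t₂g⁶ eg² → 2 unpaired electrons.
μ(spin-only) = √[2(2+2)] = √8 ≈ 2.83 BM.

2.83 BM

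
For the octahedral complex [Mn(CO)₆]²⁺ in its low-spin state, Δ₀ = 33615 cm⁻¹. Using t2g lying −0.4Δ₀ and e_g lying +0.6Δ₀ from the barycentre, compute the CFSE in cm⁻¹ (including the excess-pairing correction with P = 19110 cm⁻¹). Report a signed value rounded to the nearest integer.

CO is neutral, so the +2 overall charge sits on Mn: oxidation state +2.
Mn sits in group 7; removing 2 electrons leaves Mn²⁺ with 7 − 2 = 5 d electrons.
Electron filling gives t2g^5 e_g^0.
Orbital CFSE = 5(-0.4) + 0(0.6) = -2.0Δ₀ = -2.0 × 33615 = -67230 cm⁻¹.
Relative to high-spin t2g^3 e_g^2 (0 paired), the low-spin configuration has 2 additional pairs, contributing +2 × 19110 = +38220 cm⁻¹.
Combining: -67230 + 38220 = -29010 cm⁻¹.

-29010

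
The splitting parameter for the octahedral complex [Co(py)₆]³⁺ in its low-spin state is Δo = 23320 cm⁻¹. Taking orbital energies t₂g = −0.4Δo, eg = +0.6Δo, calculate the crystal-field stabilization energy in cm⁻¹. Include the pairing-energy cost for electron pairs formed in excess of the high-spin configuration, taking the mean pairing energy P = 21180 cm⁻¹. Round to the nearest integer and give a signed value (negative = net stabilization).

py is neutral, so the +3 overall charge sits on Co: oxidation state +3.
Group 9 minus oxidation state +3 gives a d⁶ configuration for Co³⁺.
Configuration: t₂g⁶ eg⁰.
CFSE(orbital) = 6×(-0.4Δo) + 0×(0.6Δo) = -2.4Δo; with Δo = 23320 cm⁻¹ that is -55968 cm⁻¹.
High-spin d⁶ would be t₂g⁴ eg² with 1 pair; low-spin has 3, so 2 excess pairs cost +2P = +42360 cm⁻¹.
Combining: -55968 + 42360 = -13608 cm⁻¹.

-13608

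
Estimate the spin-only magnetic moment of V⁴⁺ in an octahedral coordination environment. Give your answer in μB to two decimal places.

V sits in group 5; removing 4 electrons leaves V⁴⁺ with 5 − 4 = 1 d electrons.
For octahedral d¹ the high- and low-spin configurations coincide.
Configuration: t₂g¹ eg⁰ → 1 unpaired electron.
μ(spin-only) = √[1(1+2)] = √3 ≈ 1.73 μB.

1.73 μB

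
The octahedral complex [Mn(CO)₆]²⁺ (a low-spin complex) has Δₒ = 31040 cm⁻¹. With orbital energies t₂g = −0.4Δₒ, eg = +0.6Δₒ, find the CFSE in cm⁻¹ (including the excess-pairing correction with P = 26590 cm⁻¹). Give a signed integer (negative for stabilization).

-8900

CO is neutral, so the +2 overall charge sits on Mn: oxidation state +2.
Mn²⁺: group 7, so d-count = 7 − 2 = 5.
The d⁵ electrons fill as t₂g⁵ eg⁰.
The orbital stabilization is -2.0Δₒ = -2.0 × 31040 = -62080 cm⁻¹.
Pairing penalty: 2 pairs vs 0 in the high-spin reference → 2 extra × P = 53180 cm⁻¹.
Combining: -62080 + 53180 = -8900 cm⁻¹.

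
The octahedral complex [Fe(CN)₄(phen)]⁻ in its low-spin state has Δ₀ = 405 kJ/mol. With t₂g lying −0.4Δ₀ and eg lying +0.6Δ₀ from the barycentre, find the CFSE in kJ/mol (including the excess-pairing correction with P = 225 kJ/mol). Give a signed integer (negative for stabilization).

-360

Ligand charges: 4×(-1) from CN⁻ and 1×(+0) from phen sum to -4; with overall charge -1, Fe is +3.
Fe is in group 8, so Fe³⁺ is d⁵ (8 − 3 = 5).
Configuration: t₂g⁵ eg⁰.
Orbital CFSE = 5(-0.4) + 0(0.6) = -2.0Δ₀ = -2.0 × 405 = -810 kJ/mol.
Pairing penalty: 2 pairs vs 0 in the high-spin reference → 2 extra × P = 450 kJ/mol.
Overall CFSE = -810 + 450 = -360 kJ/mol.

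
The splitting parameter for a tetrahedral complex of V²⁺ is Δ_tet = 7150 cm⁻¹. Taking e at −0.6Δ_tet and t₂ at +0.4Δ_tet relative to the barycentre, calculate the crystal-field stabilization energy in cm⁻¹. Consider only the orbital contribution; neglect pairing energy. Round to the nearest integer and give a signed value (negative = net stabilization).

-5720

V sits in group 5; removing 2 electrons leaves V²⁺ with 5 − 2 = 3 d electrons.
Tetrahedral fields are weak (Δₜ ≈ 4/9 Δₒ), so electrons fill high-spin.
Electron filling gives e² t₂¹.
The orbital stabilization is -0.8Δ_tet = -0.8 × 7150 = -5720 cm⁻¹.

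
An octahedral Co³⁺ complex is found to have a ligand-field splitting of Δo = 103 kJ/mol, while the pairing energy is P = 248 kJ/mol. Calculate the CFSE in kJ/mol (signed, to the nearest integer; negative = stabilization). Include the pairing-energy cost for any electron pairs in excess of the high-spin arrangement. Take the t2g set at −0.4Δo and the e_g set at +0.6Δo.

Group 9 minus oxidation state +3 gives a d⁶ configuration for Co³⁺.
Here Δo < P (103 < 248), so the high-spin state is favoured.
Configuration: t2g^4 e_g^2.
Orbital CFSE = -0.4Δo = -0.4 × 103 = -41 kJ/mol.
High-spin has no excess pairs, so no pairing correction applies.

-41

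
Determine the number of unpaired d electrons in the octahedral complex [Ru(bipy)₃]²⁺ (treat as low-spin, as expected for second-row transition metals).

0

bipy is neutral, so the +2 overall charge sits on Ru: oxidation state +2.
Group 8 minus oxidation state +2 gives a d⁶ configuration for Ru²⁺.
Configuration: t2g^6 e_g^0, giving 0 unpaired electrons.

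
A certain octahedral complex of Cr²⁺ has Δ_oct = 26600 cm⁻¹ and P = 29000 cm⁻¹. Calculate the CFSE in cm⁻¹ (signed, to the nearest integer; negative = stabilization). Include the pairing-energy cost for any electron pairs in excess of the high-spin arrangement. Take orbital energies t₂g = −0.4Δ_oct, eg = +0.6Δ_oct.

Cr is in group 6, so Cr²⁺ is d⁴ (6 − 2 = 4).
Δ_oct < P, so pairing is avoided: the ground state is high-spin.
Filling d⁴ accordingly: t₂g³ eg¹.
Orbital CFSE = -0.6Δ_oct = -0.6 × 26600 = -15960 cm⁻¹.
High-spin has no excess pairs, so no pairing correction applies.

-15960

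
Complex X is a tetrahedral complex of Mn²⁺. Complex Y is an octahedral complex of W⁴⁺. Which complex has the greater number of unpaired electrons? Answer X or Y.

X: Mn is in group 7, so Mn²⁺ is d⁵ (7 − 2 = 5); With tetrahedral geometry the complex is necessarily high-spin; e^2 t2^3 → 5 unpaired.
Y: W⁴⁺: group 6, so d-count = 6 − 4 = 2; t2g^2 e_g^0 → 2 unpaired.
So X has more unpaired electrons.

X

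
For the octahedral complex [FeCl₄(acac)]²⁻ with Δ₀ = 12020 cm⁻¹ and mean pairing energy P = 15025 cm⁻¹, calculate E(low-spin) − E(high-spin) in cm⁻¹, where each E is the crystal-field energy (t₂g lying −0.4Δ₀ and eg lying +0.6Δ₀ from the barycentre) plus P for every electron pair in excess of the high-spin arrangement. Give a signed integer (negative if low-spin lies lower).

6010

Ligand charges: 4×(-1) from Cl⁻ and 1×(-1) from acac⁻ sum to -5; with overall charge -2, Fe is +3.
Fe is in group 8, so Fe³⁺ is d⁵ (8 − 3 = 5).
High-spin: t₂g³ eg², CFSE = 0.0Δ₀ = 0 cm⁻¹.
Low-spin: t₂g⁵ eg⁰, orbital CFSE = -2.0Δ₀ = -24040 cm⁻¹; plus 2 excess pairs × P = +30050 cm⁻¹; total 6010 cm⁻¹.
E(LS) − E(HS) = 6010 − (0) = 6010 cm⁻¹.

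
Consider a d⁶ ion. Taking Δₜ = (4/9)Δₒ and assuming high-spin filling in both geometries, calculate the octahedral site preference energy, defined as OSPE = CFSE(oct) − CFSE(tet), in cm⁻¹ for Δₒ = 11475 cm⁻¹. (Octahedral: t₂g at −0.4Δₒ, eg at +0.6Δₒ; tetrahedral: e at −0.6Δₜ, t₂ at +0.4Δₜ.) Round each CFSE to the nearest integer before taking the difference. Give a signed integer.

In an octahedral site d⁶ (HS) is t₂g⁴ eg², giving CFSE(oct) = -0.4Δₒ = -4590 cm⁻¹.
In a tetrahedral site the filling is e³ t₂³: CFSE(tet) = -0.6Δₜ = -0.6 × (4/9)(11475) = -3060 cm⁻¹.
OSPE = -4590 − (-3060) = -1530 cm⁻¹.

-1530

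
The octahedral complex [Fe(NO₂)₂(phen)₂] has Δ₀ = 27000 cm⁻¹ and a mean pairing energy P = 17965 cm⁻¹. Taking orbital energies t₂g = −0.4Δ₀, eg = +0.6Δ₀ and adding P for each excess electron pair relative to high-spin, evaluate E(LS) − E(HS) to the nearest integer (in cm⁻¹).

Ligand charges: 2×(-1) from NO₂⁻ and 2×(+0) from phen sum to -2; with overall charge +0, Fe is +2.
Fe is in group 8, so Fe²⁺ is d⁶ (8 − 2 = 6).
High-spin d⁶ fills as t₂g⁴ eg² with CFSE 4(−0.4) + 2(+0.6) = -0.4Δ₀ = -10800 cm⁻¹.
Low-spin t₂g⁶ eg⁰ gives -2.4Δ₀ = -64800 cm⁻¹, but forming 2 extra pairs costs 2P = 35930 cm⁻¹, so E(LS) = -64800 + 35930 = -28870 cm⁻¹.
The difference is -28870 − (-10800) = -18070 cm⁻¹, so low-spin lies lower.

-18070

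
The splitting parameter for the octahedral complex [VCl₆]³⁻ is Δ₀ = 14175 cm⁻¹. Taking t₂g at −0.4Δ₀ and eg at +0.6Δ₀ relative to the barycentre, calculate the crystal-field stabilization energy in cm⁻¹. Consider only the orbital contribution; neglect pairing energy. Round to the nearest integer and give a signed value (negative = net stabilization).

-11340

Each Cl⁻ contributes -1; 6 × (-1) = -6. With overall charge -3, V is in the +3 oxidation state.
V is in group 5, so V³⁺ is d² (5 − 3 = 2).
Electron filling gives t₂g² eg⁰.
The orbital stabilization is -0.8Δ₀ = -0.8 × 14175 = -11340 cm⁻¹.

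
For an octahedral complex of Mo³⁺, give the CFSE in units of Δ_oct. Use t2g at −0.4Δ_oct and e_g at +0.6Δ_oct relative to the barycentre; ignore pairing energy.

-1.2 Δ_oct

Mo is in group 6, so Mo³⁺ is d³ (6 − 3 = 3).
Configuration: t2g^3 e_g^0.
CFSE = 3(-0.4Δ_oct) + 0(0.6Δ_oct) = -1.2Δ_oct + 0.0Δ_oct = -1.2Δ_oct.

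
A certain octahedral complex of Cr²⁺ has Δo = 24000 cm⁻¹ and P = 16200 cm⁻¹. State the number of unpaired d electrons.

Cr²⁺: group 6, so d-count = 6 − 2 = 4.
Since Δo = 24000 cm⁻¹ > P = 16200 cm⁻¹, the complex adopts the low-spin configuration.
Filling d⁴ accordingly: t₂g⁴ eg⁰.
Unpaired electrons: 2.

2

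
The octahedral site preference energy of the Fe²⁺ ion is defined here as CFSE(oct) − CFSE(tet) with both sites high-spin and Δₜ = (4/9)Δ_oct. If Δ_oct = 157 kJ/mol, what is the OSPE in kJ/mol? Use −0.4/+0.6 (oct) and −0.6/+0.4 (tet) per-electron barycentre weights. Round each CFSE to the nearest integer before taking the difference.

Fe²⁺: group 8, so d-count = 8 − 2 = 6.
Octahedral high-spin t2g^4 e_g^2: CFSE = -0.4 × 157 = -63 kJ/mol.
Tetrahedral e^3 t2^3 gives -0.6Δₜ = -0.6 × (4/9) × 157 = -42 kJ/mol.
Subtracting, OSPE = -63 − (-42) = -21 kJ/mol.

-21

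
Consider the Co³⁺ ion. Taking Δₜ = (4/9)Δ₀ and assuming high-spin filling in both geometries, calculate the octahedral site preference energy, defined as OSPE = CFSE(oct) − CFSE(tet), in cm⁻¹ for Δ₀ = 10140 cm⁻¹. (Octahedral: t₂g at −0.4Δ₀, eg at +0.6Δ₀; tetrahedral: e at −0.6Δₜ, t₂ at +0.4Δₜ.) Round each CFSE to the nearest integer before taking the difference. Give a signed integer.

-1352

Co is in group 9, so Co³⁺ is d⁶ (9 − 3 = 6).
Octahedral (high-spin): t₂g⁴ eg², CFSE = 4(−0.4) + 2(+0.6) = -0.4Δ₀ = -0.4 × 10140 = -4056 cm⁻¹.
In a tetrahedral site the filling is e³ t₂³: CFSE(tet) = -0.6Δₜ = -0.6 × (4/9)(10140) = -2704 cm⁻¹.
OSPE = CFSE(oct) − CFSE(tet) = -4056 − (-2704) = -1352 cm⁻¹.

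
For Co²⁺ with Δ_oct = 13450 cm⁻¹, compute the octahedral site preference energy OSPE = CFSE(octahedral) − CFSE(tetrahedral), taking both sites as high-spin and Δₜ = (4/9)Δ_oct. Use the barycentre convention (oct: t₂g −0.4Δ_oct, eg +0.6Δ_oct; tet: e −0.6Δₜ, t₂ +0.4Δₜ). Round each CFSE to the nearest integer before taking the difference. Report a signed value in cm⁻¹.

-3587

Co²⁺: group 9, so d-count = 9 − 2 = 7.
Octahedral high-spin t2g^5 e_g^2: CFSE = -0.8 × 13450 = -10760 cm⁻¹.
In a tetrahedral site the filling is e^4 t2^3: CFSE(tet) = -1.2Δₜ = -1.2 × (4/9)(13450) = -7173 cm⁻¹.
OSPE = -10760 − (-7173) = -3587 cm⁻¹.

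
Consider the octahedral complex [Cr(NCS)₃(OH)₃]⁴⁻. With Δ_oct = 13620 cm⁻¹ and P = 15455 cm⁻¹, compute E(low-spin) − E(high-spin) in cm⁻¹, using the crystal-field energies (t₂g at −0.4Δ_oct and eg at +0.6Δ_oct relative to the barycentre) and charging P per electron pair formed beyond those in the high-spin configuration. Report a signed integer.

1835

Ligand charges: 3×(-1) from NCS⁻ and 3×(-1) from OH⁻ sum to -6; with overall charge -4, Cr is +2.
Cr sits in group 6; removing 2 electrons leaves Cr²⁺ with 6 − 2 = 4 d electrons.
In the high-spin limit (t₂g³ eg¹) the orbital term is -0.6Δ_oct = -8172 cm⁻¹, with no excess pairing.
Low-spin t₂g⁴ eg⁰ gives -1.6Δ_oct = -21792 cm⁻¹, but forming 1 extra pair costs 1P = 15455 cm⁻¹, so E(LS) = -21792 + 15455 = -6337 cm⁻¹.
The difference is -6337 − (-8172) = 1835 cm⁻¹, so high-spin lies lower.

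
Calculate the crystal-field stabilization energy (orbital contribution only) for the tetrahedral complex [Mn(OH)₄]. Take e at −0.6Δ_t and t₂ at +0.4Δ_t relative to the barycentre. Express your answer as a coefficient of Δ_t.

Each OH⁻ contributes -1; 4 × (-1) = -4. With overall charge +0, Mn is in the +4 oxidation state.
Group 7 minus oxidation state +4 gives a d³ configuration for Mn⁴⁺.
With tetrahedral geometry the complex is necessarily high-spin.
Configuration: e² t₂¹.
CFSE = 2(-0.6Δ_t) + 1(0.4Δ_t) = -1.2Δ_t + 0.4Δ_t = -0.8Δ_t.

-0.8 Δ_t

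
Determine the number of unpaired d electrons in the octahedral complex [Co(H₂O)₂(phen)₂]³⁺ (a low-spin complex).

Ligand charges: 2×(+0) from H₂O and 2×(+0) from phen sum to +0; with overall charge +3, Co is +3.
Co sits in group 9; removing 3 electrons leaves Co³⁺ with 9 − 3 = 6 d electrons.
Configuration: t2g^6 e_g^0, giving 0 unpaired electrons.

0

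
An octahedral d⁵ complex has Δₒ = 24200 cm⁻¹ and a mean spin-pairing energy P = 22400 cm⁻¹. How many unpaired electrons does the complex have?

1

With Δₒ > P the complex is low-spin.
Configuration: t₂g⁵ eg⁰.
Unpaired electrons: 1.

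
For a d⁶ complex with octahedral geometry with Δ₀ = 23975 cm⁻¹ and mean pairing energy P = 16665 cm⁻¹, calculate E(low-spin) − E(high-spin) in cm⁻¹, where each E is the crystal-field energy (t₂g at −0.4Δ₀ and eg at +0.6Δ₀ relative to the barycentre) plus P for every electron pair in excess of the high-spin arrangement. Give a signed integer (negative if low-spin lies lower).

High-spin d⁶ fills as t₂g⁴ eg² with CFSE 4(−0.4) + 2(+0.6) = -0.4Δ₀ = -9590 cm⁻¹.
Low-spin t₂g⁶ eg⁰ gives -2.4Δ₀ = -57540 cm⁻¹, but forming 2 extra pairs costs 2P = 33330 cm⁻¹, so E(LS) = -57540 + 33330 = -24210 cm⁻¹.
E(LS) − E(HS) = -24210 − (-9590) = -14620 cm⁻¹.

-14620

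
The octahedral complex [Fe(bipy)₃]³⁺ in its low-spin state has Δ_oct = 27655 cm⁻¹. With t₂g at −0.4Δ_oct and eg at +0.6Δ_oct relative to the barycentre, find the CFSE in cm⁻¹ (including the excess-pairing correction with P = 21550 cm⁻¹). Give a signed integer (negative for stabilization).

bipy is neutral, so the +3 overall charge sits on Fe: oxidation state +3.
Group 8 minus oxidation state +3 gives a d⁵ configuration for Fe³⁺.
The d⁵ electrons fill as t₂g⁵ eg⁰.
Orbital CFSE = 5(-0.4) + 0(0.6) = -2.0Δ_oct = -2.0 × 27655 = -55310 cm⁻¹.
High-spin d⁵ would be t₂g³ eg² with 0 pairs; low-spin has 2, so 2 excess pairs cost +2P = +43100 cm⁻¹.
Overall CFSE = -55310 + 43100 = -12210 cm⁻¹.

-12210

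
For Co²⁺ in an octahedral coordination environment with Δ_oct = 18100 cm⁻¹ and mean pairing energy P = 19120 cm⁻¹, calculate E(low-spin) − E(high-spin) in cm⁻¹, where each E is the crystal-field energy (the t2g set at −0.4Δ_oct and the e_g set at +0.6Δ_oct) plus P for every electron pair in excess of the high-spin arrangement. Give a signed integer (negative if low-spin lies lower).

Co sits in group 9; removing 2 electrons leaves Co²⁺ with 9 − 2 = 7 d electrons.
In the high-spin limit (t2g^5 e_g^2) the orbital term is -0.8Δ_oct = -14480 cm⁻¹, with no excess pairing.
For low-spin the configuration is t2g^6 e_g^1: orbital energy -1.8 × 18100 = -32580 cm⁻¹, and 1 additional pair relative to high-spin adds 19120 cm⁻¹, giving -13460 cm⁻¹.
The difference is -13460 − (-14480) = 1020 cm⁻¹, so high-spin lies lower.

1020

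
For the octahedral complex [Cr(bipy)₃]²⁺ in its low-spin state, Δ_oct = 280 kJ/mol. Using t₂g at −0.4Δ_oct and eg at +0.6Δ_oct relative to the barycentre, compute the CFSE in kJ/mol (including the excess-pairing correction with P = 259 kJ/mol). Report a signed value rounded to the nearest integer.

-189

bipy is neutral, so the +2 overall charge sits on Cr: oxidation state +2.
Cr sits in group 6; removing 2 electrons leaves Cr²⁺ with 6 − 2 = 4 d electrons.
The d⁴ electrons fill as t₂g⁴ eg⁰.
CFSE(orbital) = 4×(-0.4Δ_oct) + 0×(0.6Δ_oct) = -1.6Δ_oct; with Δ_oct = 280 kJ/mol that is -448 kJ/mol.
Relative to high-spin t₂g³ eg¹ (0 paired), the low-spin configuration has 1 additional pair, contributing +1 × 259 = +259 kJ/mol.
Combining: -448 + 259 = -189 kJ/mol.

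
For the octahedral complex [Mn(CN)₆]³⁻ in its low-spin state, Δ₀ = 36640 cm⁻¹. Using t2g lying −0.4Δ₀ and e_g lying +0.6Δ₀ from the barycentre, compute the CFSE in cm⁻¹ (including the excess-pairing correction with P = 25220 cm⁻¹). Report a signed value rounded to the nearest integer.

Each CN⁻ contributes -1; 6 × (-1) = -6. With overall charge -3, Mn is in the +3 oxidation state.
Mn³⁺: group 7, so d-count = 7 − 3 = 4.
The d⁴ electrons fill as t2g^4 e_g^0.
Orbital CFSE = 4(-0.4) + 0(0.6) = -1.6Δ₀ = -1.6 × 36640 = -58624 cm⁻¹.
High-spin d⁴ would be t2g^3 e_g^1 with 0 pairs; low-spin has 1, so 1 excess pair costs +1P = +25220 cm⁻¹.
Overall CFSE = -58624 + 25220 = -33404 cm⁻¹.

-33404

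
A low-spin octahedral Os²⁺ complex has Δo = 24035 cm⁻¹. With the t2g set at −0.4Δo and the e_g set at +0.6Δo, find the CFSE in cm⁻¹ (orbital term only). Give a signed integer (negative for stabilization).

-57684

Os sits in group 8; removing 2 electrons leaves Os²⁺ with 8 − 2 = 6 d electrons.
Electron filling gives t2g^6 e_g^0.
CFSE(orbital) = 6×(-0.4Δo) + 0×(0.6Δo) = -2.4Δo; with Δo = 24035 cm⁻¹ that is -57684 cm⁻¹.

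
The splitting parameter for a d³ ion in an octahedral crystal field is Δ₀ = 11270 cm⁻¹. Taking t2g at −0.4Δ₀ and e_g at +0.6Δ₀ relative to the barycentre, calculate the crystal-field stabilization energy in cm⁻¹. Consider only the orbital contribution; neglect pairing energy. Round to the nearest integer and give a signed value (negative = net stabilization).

The d³ electrons fill as t2g^3 e_g^0.
The orbital stabilization is -1.2Δ₀ = -1.2 × 11270 = -13524 cm⁻¹.

-13524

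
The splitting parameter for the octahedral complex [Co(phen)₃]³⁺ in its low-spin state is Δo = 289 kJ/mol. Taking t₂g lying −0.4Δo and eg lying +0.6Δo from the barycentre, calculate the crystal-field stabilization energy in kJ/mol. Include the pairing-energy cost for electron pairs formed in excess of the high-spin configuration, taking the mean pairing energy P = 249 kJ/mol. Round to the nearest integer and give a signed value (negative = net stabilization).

phen is neutral, so the +3 overall charge sits on Co: oxidation state +3.
Co is in group 9, so Co³⁺ is d⁶ (9 − 3 = 6).
Configuration: t₂g⁶ eg⁰.
Orbital CFSE = 6(-0.4) + 0(0.6) = -2.4Δo = -2.4 × 289 = -694 kJ/mol.
Relative to high-spin t₂g⁴ eg² (1 paired), the low-spin configuration has 2 additional pairs, contributing +2 × 249 = +498 kJ/mol.
Combining: -694 + 498 = -196 kJ/mol.

-196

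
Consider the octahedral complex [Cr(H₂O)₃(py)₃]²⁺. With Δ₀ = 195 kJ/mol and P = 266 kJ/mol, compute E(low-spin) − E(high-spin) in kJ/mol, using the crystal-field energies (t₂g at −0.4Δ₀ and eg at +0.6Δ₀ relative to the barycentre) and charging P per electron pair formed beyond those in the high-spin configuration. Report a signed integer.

71

Ligand charges: 3×(+0) from H₂O and 3×(+0) from py sum to +0; with overall charge +2, Cr is +2.
Cr sits in group 6; removing 2 electrons leaves Cr²⁺ with 6 − 2 = 4 d electrons.
High-spin: t₂g³ eg¹, CFSE = -0.6Δ₀ = -117 kJ/mol.
Low-spin: t₂g⁴ eg⁰, orbital CFSE = -1.6Δ₀ = -312 kJ/mol; plus 1 excess pair × P = +266 kJ/mol; total -46 kJ/mol.
E(LS) − E(HS) = -46 − (-117) = 71 kJ/mol.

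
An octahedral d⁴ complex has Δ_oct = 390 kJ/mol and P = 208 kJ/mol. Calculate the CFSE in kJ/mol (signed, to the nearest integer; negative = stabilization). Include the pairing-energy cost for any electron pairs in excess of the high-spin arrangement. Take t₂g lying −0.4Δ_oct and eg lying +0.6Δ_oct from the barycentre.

-416

With Δ_oct > P the complex is low-spin.
That gives t₂g⁴ eg⁰.
Orbital CFSE = -1.6Δ_oct = -1.6 × 390 = -624 kJ/mol.
Excess pairs vs high-spin: 1 − 0 = 1; pairing cost = +208 kJ/mol.
Net CFSE = -624 + 208 = -416 kJ/mol.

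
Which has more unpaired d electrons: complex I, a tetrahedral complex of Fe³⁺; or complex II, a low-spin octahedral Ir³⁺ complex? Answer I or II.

I: Fe is in group 8, so Fe³⁺ is d⁵ (8 − 3 = 5); Tetrahedral splitting is small, so the complex is high-spin; e² t₂³ → 5 unpaired.
II: Ir³⁺: group 9, so d-count = 9 − 3 = 6; t2g^6 e_g^0 → 0 unpaired.
So I has more unpaired electrons.

I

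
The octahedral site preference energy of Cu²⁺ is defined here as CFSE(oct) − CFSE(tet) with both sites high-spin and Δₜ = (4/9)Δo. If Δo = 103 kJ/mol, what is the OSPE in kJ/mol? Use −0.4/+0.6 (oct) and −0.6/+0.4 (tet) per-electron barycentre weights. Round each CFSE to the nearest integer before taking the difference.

Cu sits in group 11; removing 2 electrons leaves Cu²⁺ with 11 − 2 = 9 d electrons.
Octahedral high-spin t2g^6 e_g^3: CFSE = -0.6 × 103 = -62 kJ/mol.
Tetrahedral: e^4 t2^5, CFSE = 4(−0.6) + 5(+0.4) = -0.4Δₜ = -0.4 × (4/9) × 103 = -18 kJ/mol.
OSPE = -62 − (-18) = -44 kJ/mol.

-44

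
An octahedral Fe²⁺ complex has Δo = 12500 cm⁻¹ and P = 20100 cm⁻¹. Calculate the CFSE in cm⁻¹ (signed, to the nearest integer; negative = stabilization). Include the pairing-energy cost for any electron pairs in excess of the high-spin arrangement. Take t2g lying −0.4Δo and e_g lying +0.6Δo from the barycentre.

Fe sits in group 8; removing 2 electrons leaves Fe²⁺ with 8 − 2 = 6 d electrons.
With Δo < P the complex is high-spin.
Filling d⁶ accordingly: t2g^4 e_g^2.
Orbital CFSE = -0.4Δo = -0.4 × 12500 = -5000 cm⁻¹.
High-spin has no excess pairs, so no pairing correction applies.

-5000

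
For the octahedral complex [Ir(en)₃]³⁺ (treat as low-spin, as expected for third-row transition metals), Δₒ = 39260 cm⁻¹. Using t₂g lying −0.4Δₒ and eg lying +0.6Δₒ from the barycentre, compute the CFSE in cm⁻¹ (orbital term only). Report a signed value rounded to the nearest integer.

en is neutral, so the +3 overall charge sits on Ir: oxidation state +3.
Ir sits in group 9; removing 3 electrons leaves Ir³⁺ with 9 − 3 = 6 d electrons.
Electron filling gives t₂g⁶ eg⁰.
CFSE(orbital) = 6×(-0.4Δₒ) + 0×(0.6Δₒ) = -2.4Δₒ; with Δₒ = 39260 cm⁻¹ that is -94224 cm⁻¹.

-94224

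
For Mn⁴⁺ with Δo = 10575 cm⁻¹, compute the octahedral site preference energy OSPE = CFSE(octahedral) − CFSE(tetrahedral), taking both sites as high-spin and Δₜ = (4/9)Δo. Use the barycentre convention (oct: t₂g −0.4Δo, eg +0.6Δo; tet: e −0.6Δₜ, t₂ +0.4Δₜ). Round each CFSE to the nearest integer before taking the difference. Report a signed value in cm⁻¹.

Mn is in group 7, so Mn⁴⁺ is d³ (7 − 4 = 3).
Octahedral high-spin t2g^3 e_g^0: CFSE = -1.2 × 10575 = -12690 cm⁻¹.
Tetrahedral: e^2 t2^1, CFSE = 2(−0.6) + 1(+0.4) = -0.8Δₜ = -0.8 × (4/9) × 10575 = -3760 cm⁻¹.
OSPE = -12690 − (-3760) = -8930 cm⁻¹.

-8930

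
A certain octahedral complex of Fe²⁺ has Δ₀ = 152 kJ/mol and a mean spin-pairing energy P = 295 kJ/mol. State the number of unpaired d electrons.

4

Fe sits in group 8; removing 2 electrons leaves Fe²⁺ with 8 − 2 = 6 d electrons.
With Δ₀ < P the complex is high-spin.
Filling d⁶ accordingly: t₂g⁴ eg².
Unpaired electrons: 4.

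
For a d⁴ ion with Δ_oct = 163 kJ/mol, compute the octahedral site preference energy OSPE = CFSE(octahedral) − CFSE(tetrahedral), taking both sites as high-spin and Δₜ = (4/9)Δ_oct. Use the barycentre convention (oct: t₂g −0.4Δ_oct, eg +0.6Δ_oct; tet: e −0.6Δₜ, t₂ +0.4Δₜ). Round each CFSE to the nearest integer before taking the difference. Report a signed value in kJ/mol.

-69

In an octahedral site d⁴ (HS) is t₂g³ eg¹, giving CFSE(oct) = -0.6Δ_oct = -98 kJ/mol.
Tetrahedral: e² t₂², CFSE = 2(−0.6) + 2(+0.4) = -0.4Δₜ = -0.4 × (4/9) × 163 = -29 kJ/mol.
OSPE = -98 − (-29) = -69 kJ/mol.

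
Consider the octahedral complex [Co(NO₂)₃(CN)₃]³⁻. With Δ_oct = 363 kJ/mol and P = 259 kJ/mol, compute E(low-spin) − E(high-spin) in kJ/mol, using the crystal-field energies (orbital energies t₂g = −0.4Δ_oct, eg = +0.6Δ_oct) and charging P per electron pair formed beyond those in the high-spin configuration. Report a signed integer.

-208

Ligand charges: 3×(-1) from NO₂⁻ and 3×(-1) from CN⁻ sum to -6; with overall charge -3, Co is +3.
Co sits in group 9; removing 3 electrons leaves Co³⁺ with 9 − 3 = 6 d electrons.
In the high-spin limit (t₂g⁴ eg²) the orbital term is -0.4Δ_oct = -145 kJ/mol, with no excess pairing.
For low-spin the configuration is t₂g⁶ eg⁰: orbital energy -2.4 × 363 = -871 kJ/mol, and 2 additional pairs relative to high-spin add 518 kJ/mol, giving -353 kJ/mol.
E(LS) − E(HS) = -353 − (-145) = -208 kJ/mol.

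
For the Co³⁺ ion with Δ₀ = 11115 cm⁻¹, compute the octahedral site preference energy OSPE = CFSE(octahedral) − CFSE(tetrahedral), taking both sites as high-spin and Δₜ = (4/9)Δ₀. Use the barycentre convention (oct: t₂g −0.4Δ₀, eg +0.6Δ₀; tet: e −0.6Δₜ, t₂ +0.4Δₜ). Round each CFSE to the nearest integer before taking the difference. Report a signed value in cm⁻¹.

Group 9 minus oxidation state +3 gives a d⁶ configuration for Co³⁺.
Octahedral high-spin t₂g⁴ eg²: CFSE = -0.4 × 11115 = -4446 cm⁻¹.
Tetrahedral: e³ t₂³, CFSE = 3(−0.6) + 3(+0.4) = -0.6Δₜ = -0.6 × (4/9) × 11115 = -2964 cm⁻¹.
OSPE = CFSE(oct) − CFSE(tet) = -4446 − (-2964) = -1482 cm⁻¹.

-1482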